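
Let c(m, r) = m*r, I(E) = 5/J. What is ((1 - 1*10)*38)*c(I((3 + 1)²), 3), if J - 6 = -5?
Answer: -5130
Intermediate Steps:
J = 1 (J = 6 - 5 = 1)
I(E) = 5 (I(E) = 5/1 = 5*1 = 5)
((1 - 1*10)*38)*c(I((3 + 1)²), 3) = ((1 - 1*10)*38)*(5*3) = ((1 - 10)*38)*15 = -9*38*15 = -342*15 = -5130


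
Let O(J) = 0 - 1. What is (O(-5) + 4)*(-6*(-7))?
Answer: 126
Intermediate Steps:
O(J) = -1
(O(-5) + 4)*(-6*(-7)) = (-1 + 4)*(-6*(-7)) = 3*42 = 126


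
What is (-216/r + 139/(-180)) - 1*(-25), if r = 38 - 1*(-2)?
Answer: 3389/180 ≈ 18.828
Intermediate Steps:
r = 40 (r = 38 + 2 = 40)
(-216/r + 139/(-180)) - 1*(-25) = (-216/40 + 139/(-180)) - 1*(-25) = (-216*1/40 + 139*(-1/180)) + 25 = (-27/5 - 139/180) + 25 = -1111/180 + 25 = 3389/180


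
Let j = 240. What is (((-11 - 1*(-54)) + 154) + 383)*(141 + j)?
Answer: 220980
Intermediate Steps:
(((-11 - 1*(-54)) + 154) + 383)*(141 + j) = (((-11 - 1*(-54)) + 154) + 383)*(141 + 240) = (((-11 + 54) + 154) + 383)*381 = ((43 + 154) + 383)*381 = (197 + 383)*381 = 580*381 = 220980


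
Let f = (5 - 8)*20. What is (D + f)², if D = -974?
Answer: 1069156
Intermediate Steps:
f = -60 (f = -3*20 = -60)
(D + f)² = (-974 - 60)² = (-1034)² = 1069156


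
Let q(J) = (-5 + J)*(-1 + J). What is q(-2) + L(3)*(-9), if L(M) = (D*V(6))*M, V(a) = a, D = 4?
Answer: -627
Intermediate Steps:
q(J) = (-1 + J)*(-5 + J)
L(M) = 24*M (L(M) = (4*6)*M = 24*M)
q(-2) + L(3)*(-9) = (5 + (-2)² - 6*(-2)) + (24*3)*(-9) = (5 + 4 + 12) + 72*(-9) = 21 - 648 = -627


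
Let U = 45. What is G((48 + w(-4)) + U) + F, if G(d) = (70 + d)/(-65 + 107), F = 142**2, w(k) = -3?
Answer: 423524/21 ≈ 20168.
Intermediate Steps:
F = 20164
G(d) = 5/3 + d/42 (G(d) = (70 + d)/42 = (70 + d)*(1/42) = 5/3 + d/42)
G((48 + w(-4)) + U) + F = (5/3 + ((48 - 3) + 45)/42) + 20164 = (5/3 + (45 + 45)/42) + 20164 = (5/3 + (1/42)*90) + 20164 = (5/3 + 15/7) + 20164 = 80/21 + 20164 = 423524/21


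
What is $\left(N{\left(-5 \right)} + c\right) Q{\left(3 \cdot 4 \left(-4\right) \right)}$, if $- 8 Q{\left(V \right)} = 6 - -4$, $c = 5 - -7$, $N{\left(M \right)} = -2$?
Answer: $- \frac{25}{2} \approx -12.5$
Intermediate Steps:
$c = 12$ ($c = 5 + 7 = 12$)
$Q{\left(V \right)} = - \frac{5}{4}$ ($Q{\left(V \right)} = - \frac{6 - -4}{8} = - \frac{6 + 4}{8} = \left(- \frac{1}{8}\right) 10 = - \frac{5}{4}$)
$\left(N{\left(-5 \right)} + c\right) Q{\left(3 \cdot 4 \left(-4\right) \right)} = \left(-2 + 12\right) \left(- \frac{5}{4}\right) = 10 \left(- \frac{5}{4}\right) = - \frac{25}{2}$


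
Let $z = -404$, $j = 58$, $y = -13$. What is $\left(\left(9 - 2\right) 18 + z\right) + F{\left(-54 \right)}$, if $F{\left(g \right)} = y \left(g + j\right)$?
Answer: $-330$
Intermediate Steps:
$F{\left(g \right)} = -754 - 13 g$ ($F{\left(g \right)} = - 13 \left(g + 58\right) = - 13 \left(58 + g\right) = -754 - 13 g$)
$\left(\left(9 - 2\right) 18 + z\right) + F{\left(-54 \right)} = \left(\left(9 - 2\right) 18 - 404\right) - 52 = \left(7 \cdot 18 - 404\right) + \left(-754 + 702\right) = \left(126 - 404\right) - 52 = -278 - 52 = -330$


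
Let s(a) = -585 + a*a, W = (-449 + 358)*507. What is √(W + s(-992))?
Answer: √937342 ≈ 968.16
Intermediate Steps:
W = -46137 (W = -91*507 = -46137)
s(a) = -585 + a²
√(W + s(-992)) = √(-46137 + (-585 + (-992)²)) = √(-46137 + (-585 + 984064)) = √(-46137 + 983479) = √937342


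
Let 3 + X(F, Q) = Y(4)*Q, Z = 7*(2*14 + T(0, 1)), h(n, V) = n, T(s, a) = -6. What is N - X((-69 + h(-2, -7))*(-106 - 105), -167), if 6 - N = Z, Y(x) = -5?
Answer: -980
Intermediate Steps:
Z = 154 (Z = 7*(2*14 - 6) = 7*(28 - 6) = 7*22 = 154)
N = -148 (N = 6 - 1*154 = 6 - 154 = -148)
X(F, Q) = -3 - 5*Q
N - X((-69 + h(-2, -7))*(-106 - 105), -167) = -148 - (-3 - 5*(-167)) = -148 - (-3 + 835) = -148 - 1*832 = -148 - 832 = -980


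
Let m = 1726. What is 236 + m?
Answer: 1962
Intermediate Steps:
236 + m = 236 + 1726 = 1962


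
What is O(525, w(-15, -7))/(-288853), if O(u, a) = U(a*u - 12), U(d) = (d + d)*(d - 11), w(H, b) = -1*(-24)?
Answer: -316638552/288853 ≈ -1096.2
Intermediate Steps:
w(H, b) = 24
U(d) = 2*d*(-11 + d) (U(d) = (2*d)*(-11 + d) = 2*d*(-11 + d))
O(u, a) = 2*(-23 + a*u)*(-12 + a*u) (O(u, a) = 2*(a*u - 12)*(-11 + (a*u - 12)) = 2*(-12 + a*u)*(-11 + (-12 + a*u)) = 2*(-12 + a*u)*(-23 + a*u) = 2*(-23 + a*u)*(-12 + a*u))
O(525, w(-15, -7))/(-288853) = (2*(-23 + 24*525)*(-12 + 24*525))/(-288853) = (2*(-23 + 12600)*(-12 + 12600))*(-1/288853) = (2*12577*12588)*(-1/288853) = 316638552*(-1/288853) = -316638552/288853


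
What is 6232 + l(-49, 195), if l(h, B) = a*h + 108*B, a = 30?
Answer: 25822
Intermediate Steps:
l(h, B) = 30*h + 108*B
6232 + l(-49, 195) = 6232 + (30*(-49) + 108*195) = 6232 + (-1470 + 21060) = 6232 + 19590 = 25822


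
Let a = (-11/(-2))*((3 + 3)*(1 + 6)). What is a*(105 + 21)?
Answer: 29106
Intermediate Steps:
a = 231 (a = (-11*(-½))*(6*7) = (11/2)*42 = 231)
a*(105 + 21) = 231*(105 + 21) = 231*126 = 29106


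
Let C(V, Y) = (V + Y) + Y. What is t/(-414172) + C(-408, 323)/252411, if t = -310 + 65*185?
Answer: -259856539/9503778972 ≈ -0.027342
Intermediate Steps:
t = 11715 (t = -310 + 12025 = 11715)
C(V, Y) = V + 2*Y
t/(-414172) + C(-408, 323)/252411 = 11715/(-414172) + (-408 + 2*323)/252411 = 11715*(-1/414172) + (-408 + 646)*(1/252411) = -1065/37652 + 238*(1/252411) = -1065/37652 + 238/252411 = -259856539/9503778972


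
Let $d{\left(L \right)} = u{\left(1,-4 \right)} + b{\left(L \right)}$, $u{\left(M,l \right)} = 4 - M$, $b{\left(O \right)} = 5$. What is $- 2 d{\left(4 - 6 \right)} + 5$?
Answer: $-11$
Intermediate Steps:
$d{\left(L \right)} = 8$ ($d{\left(L \right)} = \left(4 - 1\right) + 5 = 3 + 5 = 8$)
$- 2 d{\left(4 - 6 \right)} + 5 = \left(-2\right) 8 + 5 = -16 + 5 = -11$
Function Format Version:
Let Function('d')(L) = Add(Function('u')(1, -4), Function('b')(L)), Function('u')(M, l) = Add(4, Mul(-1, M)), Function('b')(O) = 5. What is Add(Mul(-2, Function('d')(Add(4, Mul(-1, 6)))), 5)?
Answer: -11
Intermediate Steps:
Function('d')(L) = 8 (Function('d')(L) = Add(Add(4, Mul(-1, 1)), 5) = Add(Add(4, -1), 5) = Add(3, 5) = 8)
Add(Mul(-2, Function('d')(Add(4, Mul(-1, 6)))), 5) = Add(Mul(-2, 8), 5) = Add(-16, 5) = -11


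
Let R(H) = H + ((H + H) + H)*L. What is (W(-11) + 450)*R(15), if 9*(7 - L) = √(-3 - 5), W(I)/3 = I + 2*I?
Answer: 115830 - 3510*I*√2 ≈ 1.1583e+5 - 4963.9*I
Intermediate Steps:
W(I) = 9*I (W(I) = 3*(I + 2*I) = 3*(3*I) = 9*I)
L = 7 - 2*I*√2/9 (L = 7 - √(-3 - 5)/9 = 7 - 2*I*√2/9 ≈ 7.0 - 0.31427*I)
R(H) = H + 3*H*(7 - 2*I*√2/9) (R(H) = H + ((H + H) + H)*(7 - 2*I*√2/9) = H + (2*H + H)*(7 - 2*I*√2/9) = H + (3*H)*(7 - 2*I*√2/9) = H + 3*H*(7 - 2*I*√2/9))
(W(-11) + 450)*R(15) = (9*(-11) + 450)*((⅔)*15*(33 - I*√2)) = (-99 + 450)*(330 - 10*I*√2) = 351*(330 - 10*I*√2) = 115830 - 3510*I*√2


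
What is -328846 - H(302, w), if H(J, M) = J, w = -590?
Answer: -329148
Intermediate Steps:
-328846 - H(302, w) = -328846 - 1*302 = -328846 - 302 = -329148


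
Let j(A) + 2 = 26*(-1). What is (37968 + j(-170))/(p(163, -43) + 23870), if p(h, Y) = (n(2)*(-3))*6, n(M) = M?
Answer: 18970/11917 ≈ 1.5918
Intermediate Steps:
j(A) = -28 (j(A) = -2 + 26*(-1) = -2 - 26 = -28)
p(h, Y) = -36 (p(h, Y) = (2*(-3))*6 = -6*6 = -36)
(37968 + j(-170))/(p(163, -43) + 23870) = (37968 - 28)/(-36 + 23870) = 37940/23834 = 37940*(1/23834) = 18970/11917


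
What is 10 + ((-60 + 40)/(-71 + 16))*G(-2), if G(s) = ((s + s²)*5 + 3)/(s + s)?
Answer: 97/11 ≈ 8.8182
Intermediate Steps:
G(s) = (3 + 5*s + 5*s²)/(2*s) (G(s) = ((5*s + 5*s²) + 3)/((2*s)) = (3 + 5*s + 5*s²)*(1/(2*s)) = (3 + 5*s + 5*s²)/(2*s))
10 + ((-60 + 40)/(-71 + 16))*G(-2) = 10 + ((-60 + 40)/(-71 + 16))*((½)*(3 + 5*(-2)*(1 - 2))/(-2)) = 10 + (-20/(-55))*((½)*(-½)*(3 + 5*(-2)*(-1))) = 10 + (-20*(-1/55))*((½)*(-½)*(3 + 10)) = 10 + 4*((½)*(-½)*13)/11 = 10 + (4/11)*(-13/4) = 10 - 13/11 = 97/11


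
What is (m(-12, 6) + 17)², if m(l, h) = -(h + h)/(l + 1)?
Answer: 39601/121 ≈ 327.28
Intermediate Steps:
m(l, h) = -2*h/(1 + l)
(m(-12, 6) + 17)² = (-2*6/(1 - 12) + 17)² = (-2*6/(-11) + 17)² = (-2*6*(-1/11) + 17)² = (12/11 + 17)² = (199/11)² = 39601/121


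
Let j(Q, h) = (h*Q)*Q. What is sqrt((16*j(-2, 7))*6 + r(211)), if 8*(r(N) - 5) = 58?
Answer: sqrt(10801)/2 ≈ 51.964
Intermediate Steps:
r(N) = 49/4 (r(N) = 5 + (1/8)*58 = 5 + 29/4 = 49/4)
j(Q, h) = h*Q**2 (j(Q, h) = (Q*h)*Q = h*Q**2)
sqrt((16*j(-2, 7))*6 + r(211)) = sqrt((16*(7*(-2)**2))*6 + 49/4) = sqrt((16*(7*4))*6 + 49/4) = sqrt((16*28)*6 + 49/4) = sqrt(448*6 + 49/4) = sqrt(2688 + 49/4) = sqrt(10801/4) = sqrt(10801)/2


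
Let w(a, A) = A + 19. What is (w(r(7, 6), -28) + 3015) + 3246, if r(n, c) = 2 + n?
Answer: 6252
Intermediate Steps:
w(a, A) = 19 + A
(w(r(7, 6), -28) + 3015) + 3246 = ((19 - 28) + 3015) + 3246 = (-9 + 3015) + 3246 = 3006 + 3246 = 6252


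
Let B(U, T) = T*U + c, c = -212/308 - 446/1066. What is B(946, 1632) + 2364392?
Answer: 160399017404/41041 ≈ 3.9083e+6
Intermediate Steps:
c = -45420/41041 (c = -212*1/308 - 446*1/1066 = -53/77 - 223/533 = -45420/41041 ≈ -1.1067)
B(U, T) = -45420/41041 + T*U (B(U, T) = T*U - 45420/41041 = -45420/41041 + T*U)
B(946, 1632) + 2364392 = (-45420/41041 + 1632*946) + 2364392 = (-45420/41041 + 1543872) + 2364392 = 63362005332/41041 + 2364392 = 160399017404/41041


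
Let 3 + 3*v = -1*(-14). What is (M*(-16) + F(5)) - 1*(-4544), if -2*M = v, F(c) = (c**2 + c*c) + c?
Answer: 13885/3 ≈ 4628.3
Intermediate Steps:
F(c) = c + 2*c**2 (F(c) = (c**2 + c**2) + c = 2*c**2 + c = c + 2*c**2)
v = 11/3 (v = -1 + (-1*(-14))/3 = -1 + (1/3)*14 = -1 + 14/3 = 11/3 ≈ 3.6667)
M = -11/6 (M = -1/2*11/3 = -11/6 ≈ -1.8333)
(M*(-16) + F(5)) - 1*(-4544) = (-11/6*(-16) + 5*(1 + 2*5)) - 1*(-4544) = (88/3 + 5*(1 + 10)) + 4544 = (88/3 + 5*11) + 4544 = (88/3 + 55) + 4544 = 253/3 + 4544 = 13885/3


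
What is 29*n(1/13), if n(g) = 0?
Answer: 0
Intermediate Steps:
29*n(1/13) = 29*0 = 0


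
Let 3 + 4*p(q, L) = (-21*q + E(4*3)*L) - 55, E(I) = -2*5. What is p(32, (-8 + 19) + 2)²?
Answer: 46225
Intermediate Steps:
E(I) = -10
p(q, L) = -29/2 - 21*q/4 - 5*L/2 (p(q, L) = -¾ + ((-21*q - 10*L) - 55)/4 = -¾ + (-55 - 21*q - 10*L)/4 = -¾ + (-55/4 - 21*q/4 - 5*L/2) = -29/2 - 21*q/4 - 5*L/2)
p(32, (-8 + 19) + 2)² = (-29/2 - 21/4*32 - 5*((-8 + 19) + 2)/2)² = (-29/2 - 168 - 5*(11 + 2)/2)² = (-29/2 - 168 - 5/2*13)² = (-29/2 - 168 - 65/2)² = (-215)² = 46225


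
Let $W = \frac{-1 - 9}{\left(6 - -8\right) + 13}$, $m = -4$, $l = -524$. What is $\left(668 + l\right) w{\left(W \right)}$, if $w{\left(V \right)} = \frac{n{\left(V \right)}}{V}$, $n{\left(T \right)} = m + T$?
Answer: $\frac{8496}{5} \approx 1699.2$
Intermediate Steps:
$W = - \frac{10}{27}$ ($W = - \frac{10}{\left(6 + 8\right) + 13} = - \frac{10}{14 + 13} = - \frac{10}{27} \approx -0.37037$)
$n{\left(T \right)} = -4 + T$
$w{\left(V \right)} = \frac{-4 + V}{V}$
$\left(668 + l\right) w{\left(W \right)} = \left(668 - 524\right) \frac{-4 - \frac{10}{27}}{- \frac{10}{27}} = 144 \left(\left(- \frac{27}{10}\right) \left(- \frac{118}{27}\right)\right) = 144 \cdot \frac{59}{5} = \frac{8496}{5}$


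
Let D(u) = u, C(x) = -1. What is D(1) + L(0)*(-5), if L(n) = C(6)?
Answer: 6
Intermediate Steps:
L(n) = -1
D(1) + L(0)*(-5) = 1 - 1*(-5) = 1 + 5 = 6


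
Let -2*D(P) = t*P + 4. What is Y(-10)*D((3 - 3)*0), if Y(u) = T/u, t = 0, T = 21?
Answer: 21/5 ≈ 4.2000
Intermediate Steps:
Y(u) = 21/u
D(P) = -2 (D(P) = -(0*P + 4)/2 = -(0 + 4)/2 = -½*4 = -2)
Y(-10)*D((3 - 3)*0) = (21/(-10))*(-2) = (21*(-⅒))*(-2) = -21/10*(-2) = 21/5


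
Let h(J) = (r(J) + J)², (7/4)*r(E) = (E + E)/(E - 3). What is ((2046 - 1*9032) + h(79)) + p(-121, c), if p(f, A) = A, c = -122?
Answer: -11991187/17689 ≈ -677.89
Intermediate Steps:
r(E) = 8*E/(7*(-3 + E)) (r(E) = 4*((E + E)/(E - 3))/7 = 4*((2*E)/(-3 + E))/7 = 4*(2*E/(-3 + E))/7 = 8*E/(7*(-3 + E)))
h(J) = (J + 8*J/(7*(-3 + J)))² (h(J) = (8*J/(7*(-3 + J)) + J)² = (J + 8*J/(7*(-3 + J)))²)
((2046 - 1*9032) + h(79)) + p(-121, c) = ((2046 - 1*9032) + (1/49)*79²*(-13 + 7*79)²/(-3 + 79)²) - 122 = ((2046 - 9032) + (1/49)*6241*(-13 + 553)²/76²) - 122 = (-6986 + (1/49)*6241*540²*(1/5776)) - 122 = (-6986 + (1/49)*6241*291600*(1/5776)) - 122 = (-6986 + 113742225/17689) - 122 = -9833129/17689 - 122 = -11991187/17689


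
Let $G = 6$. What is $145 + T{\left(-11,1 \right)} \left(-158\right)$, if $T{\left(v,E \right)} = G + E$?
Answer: $-961$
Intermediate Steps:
$T{\left(v,E \right)} = 6 + E$
$145 + T{\left(-11,1 \right)} \left(-158\right) = 145 + \left(6 + 1\right) \left(-158\right) = 145 + 7 \left(-158\right) = 145 - 1106 = -961$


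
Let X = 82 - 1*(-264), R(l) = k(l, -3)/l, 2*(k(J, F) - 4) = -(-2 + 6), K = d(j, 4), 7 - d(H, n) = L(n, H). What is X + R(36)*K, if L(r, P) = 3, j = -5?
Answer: 3116/9 ≈ 346.22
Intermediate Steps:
d(H, n) = 4 (d(H, n) = 7 - 1*3 = 7 - 3 = 4)
K = 4
k(J, F) = 2 (k(J, F) = 4 + (-(-2 + 6))/2 = 4 + (-1*4)/2 = 4 + (½)*(-4) = 4 - 2 = 2)
R(l) = 2/l
X = 346 (X = 82 + 264 = 346)
X + R(36)*K = 346 + (2/36)*4 = 346 + (2*(1/36))*4 = 346 + (1/18)*4 = 346 + 2/9 = 3116/9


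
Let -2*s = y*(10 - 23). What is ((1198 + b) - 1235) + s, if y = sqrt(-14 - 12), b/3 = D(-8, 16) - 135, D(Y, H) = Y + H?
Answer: -418 + 13*I*sqrt(26)/2 ≈ -418.0 + 33.144*I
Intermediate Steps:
D(Y, H) = H + Y
b = -381 (b = 3*((16 - 8) - 135) = 3*(8 - 135) = 3*(-127) = -381)
y = I*sqrt(26) (y = sqrt(-26) = I*sqrt(26) ≈ 5.099*I)
s = 13*I*sqrt(26)/2 (s = -I*sqrt(26)*(10 - 23)/2 = -I*sqrt(26)*(-13)/2 = -(-13)*I*sqrt(26)/2 = 13*I*sqrt(26)/2 ≈ 33.144*I)
((1198 + b) - 1235) + s = ((1198 - 381) - 1235) + 13*I*sqrt(26)/2 = (817 - 1235) + 13*I*sqrt(26)/2 = -418 + 13*I*sqrt(26)/2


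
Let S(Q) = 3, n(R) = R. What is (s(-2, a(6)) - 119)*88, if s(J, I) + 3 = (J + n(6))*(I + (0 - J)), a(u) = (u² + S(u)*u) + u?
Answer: 11088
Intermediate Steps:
a(u) = u² + 4*u (a(u) = (u² + 3*u) + u = u² + 4*u)
s(J, I) = -3 + (6 + J)*(I - J) (s(J, I) = -3 + (J + 6)*(I + (0 - J)) = -3 + (6 + J)*(I - J))
(s(-2, a(6)) - 119)*88 = ((-3 - 1*(-2)² - 6*(-2) + 6*(6*(4 + 6)) + (6*(4 + 6))*(-2)) - 119)*88 = ((-3 - 1*4 + 12 + 6*(6*10) + (6*10)*(-2)) - 119)*88 = ((-3 - 4 + 12 + 6*60 + 60*(-2)) - 119)*88 = ((-3 - 4 + 12 + 360 - 120) - 119)*88 = (245 - 119)*88 = 126*88 = 11088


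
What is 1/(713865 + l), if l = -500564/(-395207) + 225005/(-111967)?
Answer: 44250142169/31588594862571538 ≈ 1.4008e-6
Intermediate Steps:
l = -32876901647/44250142169 (l = -500564*(-1/395207) + 225005*(-1/111967) = 500564/395207 - 225005/111967 = -32876901647/44250142169 ≈ -0.74298)
1/(713865 + l) = 1/(713865 - 32876901647/44250142169) = 1/(31588594862571538/44250142169) = 44250142169/31588594862571538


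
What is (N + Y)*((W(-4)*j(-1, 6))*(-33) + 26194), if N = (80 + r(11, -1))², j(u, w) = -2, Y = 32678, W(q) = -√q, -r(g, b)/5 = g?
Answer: 872338782 - 4395996*I ≈ 8.7234e+8 - 4.396e+6*I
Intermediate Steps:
r(g, b) = -5*g
N = 625 (N = (80 - 5*11)² = (80 - 55)² = 25² = 625)
(N + Y)*((W(-4)*j(-1, 6))*(-33) + 26194) = (625 + 32678)*((-√(-4)*(-2))*(-33) + 26194) = 33303*((-2*I*(-2))*(-33) + 26194) = 33303*((4*I)*(-33) + 26194) = 33303*(-132*I + 26194) = 33303*(26194 - 132*I) = 872338782 - 4395996*I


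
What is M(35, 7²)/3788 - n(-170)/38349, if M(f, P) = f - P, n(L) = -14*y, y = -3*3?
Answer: -56343/8070334 ≈ -0.0069815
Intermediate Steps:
y = -9
n(L) = 126 (n(L) = -14*(-9) = 126)
M(35, 7²)/3788 - n(-170)/38349 = (35 - 1*7²)/3788 - 1*126/38349 = (35 - 1*49)*(1/3788) - 126*1/38349 = (35 - 49)*(1/3788) - 14/4261 = -14*1/3788 - 14/4261 = -7/1894 - 14/4261 = -56343/8070334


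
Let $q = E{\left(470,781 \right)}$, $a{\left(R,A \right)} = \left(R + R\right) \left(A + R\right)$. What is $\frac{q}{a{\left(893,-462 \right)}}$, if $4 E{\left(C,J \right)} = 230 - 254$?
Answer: $- \frac{3}{384883} \approx -7.7946 \cdot 10^{-6}$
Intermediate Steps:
$a{\left(R,A \right)} = 2 R \left(A + R\right)$
$E{\left(C,J \right)} = -6$ ($E{\left(C,J \right)} = \frac{230 - 254}{4} = \frac{1}{4} \left(-24\right) = -6$)
$q = -6$
$\frac{q}{a{\left(893,-462 \right)}} = - \frac{6}{2 \cdot 893 \left(-462 + 893\right)} = - \frac{6}{2 \cdot 893 \cdot 431} = - \frac{6}{769766} = \left(-6\right) \frac{1}{769766} = - \frac{3}{384883}$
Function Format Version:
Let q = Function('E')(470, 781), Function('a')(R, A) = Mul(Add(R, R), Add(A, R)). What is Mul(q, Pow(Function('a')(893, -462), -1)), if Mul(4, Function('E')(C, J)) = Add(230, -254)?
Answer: Rational(-3, 384883) ≈ -7.7946e-6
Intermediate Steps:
Function('a')(R, A) = Mul(2, R, Add(A, R)) (Function('a')(R, A) = Mul(Mul(2, R), Add(A, R)) = Mul(2, R, Add(A, R)))
Function('E')(C, J) = -6 (Function('E')(C, J) = Mul(Rational(1, 4), Add(230, -254)) = Mul(Rational(1, 4), -24) = -6)
q = -6
Mul(q, Pow(Function('a')(893, -462), -1)) = Mul(-6, Pow(Mul(2, 893, Add(-462, 893)), -1)) = Mul(-6, Pow(Mul(2, 893, 431), -1)) = Mul(-6, Pow(769766, -1)) = Mul(-6, Rational(1, 769766)) = Rational(-3, 384883)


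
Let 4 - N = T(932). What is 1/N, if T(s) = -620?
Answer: 1/624 ≈ 0.0016026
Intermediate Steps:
N = 624 (N = 4 - 1*(-620) = 4 + 620 = 624)
1/N = 1/624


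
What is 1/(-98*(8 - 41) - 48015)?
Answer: -1/44781 ≈ -2.2331e-5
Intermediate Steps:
1/(-98*(8 - 41) - 48015) = 1/(-98*(-33) - 48015) = 1/(3234 - 48015) = 1/(-44781) = -1/44781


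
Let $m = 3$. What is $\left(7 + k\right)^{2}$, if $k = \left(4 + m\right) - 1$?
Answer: $169$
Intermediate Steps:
$k = 6$ ($k = \left(4 + 3\right) - 1 = 7 - 1 = 6$)
$\left(7 + k\right)^{2} = \left(7 + 6\right)^{2} = 13^{2} = 169$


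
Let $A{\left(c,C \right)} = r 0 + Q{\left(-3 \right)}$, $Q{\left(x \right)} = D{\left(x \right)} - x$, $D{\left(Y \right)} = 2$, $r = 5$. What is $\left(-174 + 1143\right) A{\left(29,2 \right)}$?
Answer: $4845$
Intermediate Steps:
$Q{\left(x \right)} = 2 - x$
$A{\left(c,C \right)} = 5$ ($A{\left(c,C \right)} = 5 \cdot 0 + \left(2 - -3\right) = 0 + \left(2 + 3\right) = 0 + 5 = 5$)
$\left(-174 + 1143\right) A{\left(29,2 \right)} = \left(-174 + 1143\right) 5 = 969 \cdot 5 = 4845$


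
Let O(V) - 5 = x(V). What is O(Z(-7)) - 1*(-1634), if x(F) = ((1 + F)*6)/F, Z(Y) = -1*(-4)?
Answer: 3293/2 ≈ 1646.5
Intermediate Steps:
Z(Y) = 4
x(F) = (6 + 6*F)/F
O(V) = 11 + 6/V (O(V) = 5 + (6 + 6/V) = 11 + 6/V)
O(Z(-7)) - 1*(-1634) = (11 + 6/4) - 1*(-1634) = (11 + 6*(¼)) + 1634 = (11 + 3/2) + 1634 = 25/2 + 1634 = 3293/2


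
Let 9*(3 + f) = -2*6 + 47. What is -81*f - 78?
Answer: -150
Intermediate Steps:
f = 8/9 (f = -3 + (-2*6 + 47)/9 = -3 + (-12 + 47)/9 = -3 + (1/9)*35 = -3 + 35/9 = 8/9 ≈ 0.88889)
-81*f - 78 = -81*8/9 - 78 = -72 - 78 = -150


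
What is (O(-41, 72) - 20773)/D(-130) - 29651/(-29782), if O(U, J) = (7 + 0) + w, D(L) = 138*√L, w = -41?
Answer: 29651/29782 + 20807*I*√130/17940 ≈ 0.9956 + 13.224*I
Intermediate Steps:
O(U, J) = -34 (O(U, J) = (7 + 0) - 41 = 7 - 41 = -34)
(O(-41, 72) - 20773)/D(-130) - 29651/(-29782) = (-34 - 20773)/((138*√(-130))) - 29651/(-29782) = -20807*(-I*√130/17940) - 29651*(-1/29782) = -20807*(-I*√130/17940) + 29651/29782 = -(-20807)*I*√130/17940 + 29651/29782 = 20807*I*√130/17940 + 29651/29782 = 29651/29782 + 20807*I*√130/17940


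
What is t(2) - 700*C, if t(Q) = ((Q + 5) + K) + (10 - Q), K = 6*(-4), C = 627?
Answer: -438909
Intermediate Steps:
K = -24
t(Q) = -9 (t(Q) = ((Q + 5) - 24) + (10 - Q) = ((5 + Q) - 24) + (10 - Q) = (-19 + Q) + (10 - Q) = -9)
t(2) - 700*C = -9 - 700*627 = -9 - 438900 = -438909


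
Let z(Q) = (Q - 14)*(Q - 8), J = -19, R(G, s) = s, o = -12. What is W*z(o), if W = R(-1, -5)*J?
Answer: 49400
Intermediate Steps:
z(Q) = (-14 + Q)*(-8 + Q)
W = 95 (W = -5*(-19) = 95)
W*z(o) = 95*(112 + (-12)² - 22*(-12)) = 95*(112 + 144 + 264) = 95*520 = 49400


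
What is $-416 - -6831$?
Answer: $6415$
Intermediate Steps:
$-416 - -6831 = -416 + 6831 = 6415$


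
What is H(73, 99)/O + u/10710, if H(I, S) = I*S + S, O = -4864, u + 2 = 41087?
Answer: 674311/289408 ≈ 2.3300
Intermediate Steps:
u = 41085 (u = -2 + 41087 = 41085)
H(I, S) = S + I*S
H(73, 99)/O + u/10710 = (99*(1 + 73))/(-4864) + 41085/10710 = (99*74)*(-1/4864) + 41085*(1/10710) = 7326*(-1/4864) + 913/238 = -3663/2432 + 913/238 = 674311/289408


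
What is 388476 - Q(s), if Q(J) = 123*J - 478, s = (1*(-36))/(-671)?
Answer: 260983706/671 ≈ 3.8895e+5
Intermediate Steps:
s = 36/671 (s = -36*(-1/671) = 36/671 ≈ 0.053651)
Q(J) = -478 + 123*J
388476 - Q(s) = 388476 - (-478 + 123*(36/671)) = 388476 - (-478 + 4428/671) = 388476 - 1*(-316310/671) = 388476 + 316310/671 = 260983706/671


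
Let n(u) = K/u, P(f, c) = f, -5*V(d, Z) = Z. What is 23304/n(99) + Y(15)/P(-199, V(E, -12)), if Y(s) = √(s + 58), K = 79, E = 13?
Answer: 2307096/79 - √73/199 ≈ 29204.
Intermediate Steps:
Y(s) = √(58 + s)
V(d, Z) = -Z/5
n(u) = 79/u
23304/n(99) + Y(15)/P(-199, V(E, -12)) = 23304/((79/99)) + √(58 + 15)/(-199) = 23304/((79*(1/99))) + √73*(-1/199) = 23304/(79/99) - √73/199 = 23304*(99/79) - √73/199 = 2307096/79 - √73/199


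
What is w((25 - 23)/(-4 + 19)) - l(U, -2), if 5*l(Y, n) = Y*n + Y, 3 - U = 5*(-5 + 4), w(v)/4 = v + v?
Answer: 8/3 ≈ 2.6667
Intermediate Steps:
w(v) = 8*v (w(v) = 4*(v + v) = 4*(2*v) = 8*v)
U = 8 (U = 3 - 5*(-5 + 4) = 3 - 5*(-1) = 3 - 1*(-5) = 3 + 5 = 8)
l(Y, n) = Y/5 + Y*n/5 (l(Y, n) = (Y*n + Y)/5 = (Y + Y*n)/5 = Y/5 + Y*n/5)
w((25 - 23)/(-4 + 19)) - l(U, -2) = 8*((25 - 23)/(-4 + 19)) - 8*(1 - 2)/5 = 8*(2/15) - 8*(-1)/5 = 8*(2*(1/15)) - 1*(-8/5) = 8*(2/15) + 8/5 = 16/15 + 8/5 = 8/3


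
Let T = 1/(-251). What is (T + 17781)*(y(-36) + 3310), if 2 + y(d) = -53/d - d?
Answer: 268756972055/4518 ≈ 5.9486e+7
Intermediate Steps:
y(d) = -2 - d - 53/d (y(d) = -2 + (-53/d - d) = -2 + (-d - 53/d) = -2 - d - 53/d)
T = -1/251 ≈ -0.0039841
(T + 17781)*(y(-36) + 3310) = (-1/251 + 17781)*((-2 - 1*(-36) - 53/(-36)) + 3310) = 4463030*((-2 + 36 - 53*(-1/36)) + 3310)/251 = 4463030*((-2 + 36 + 53/36) + 3310)/251 = 4463030*(1277/36 + 3310)/251 = (4463030/251)*(120437/36) = 268756972055/4518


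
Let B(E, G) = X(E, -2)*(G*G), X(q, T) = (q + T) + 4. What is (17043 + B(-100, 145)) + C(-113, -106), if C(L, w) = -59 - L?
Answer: -2043353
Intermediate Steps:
X(q, T) = 4 + T + q (X(q, T) = (T + q) + 4 = 4 + T + q)
B(E, G) = G**2*(2 + E) (B(E, G) = (4 - 2 + E)*(G*G) = (2 + E)*G**2 = G**2*(2 + E))
(17043 + B(-100, 145)) + C(-113, -106) = (17043 + 145**2*(2 - 100)) + (-59 - 1*(-113)) = (17043 + 21025*(-98)) + (-59 + 113) = (17043 - 2060450) + 54 = -2043407 + 54 = -2043353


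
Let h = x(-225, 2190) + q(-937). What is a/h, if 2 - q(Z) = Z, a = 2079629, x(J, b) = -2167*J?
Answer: 2079629/488514 ≈ 4.2570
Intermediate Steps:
q(Z) = 2 - Z
h = 488514 (h = -2167*(-225) + (2 - 1*(-937)) = 487575 + (2 + 937) = 487575 + 939 = 488514)
a/h = 2079629/488514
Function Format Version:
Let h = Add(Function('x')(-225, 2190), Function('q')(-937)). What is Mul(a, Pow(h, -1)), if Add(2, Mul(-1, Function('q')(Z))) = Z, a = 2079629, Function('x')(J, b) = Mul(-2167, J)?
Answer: Rational(2079629, 488514) ≈ 4.2570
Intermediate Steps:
Function('q')(Z) = Add(2, Mul(-1, Z))
h = 488514 (h = Add(Mul(-2167, -225), Add(2, Mul(-1, -937))) = Add(487575, Add(2, 937)) = Add(487575, 939) = 488514)
Mul(a, Pow(h, -1)) = Mul(2079629, Pow(488514, -1)) = Mul(2079629, Rational(1, 488514)) = Rational(2079629, 488514)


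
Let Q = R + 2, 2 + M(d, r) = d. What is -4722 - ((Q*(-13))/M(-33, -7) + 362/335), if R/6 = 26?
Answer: -11213242/2345 ≈ -4781.8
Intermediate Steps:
R = 156 (R = 6*26 = 156)
M(d, r) = -2 + d
Q = 158 (Q = 156 + 2 = 158)
-4722 - ((Q*(-13))/M(-33, -7) + 362/335) = -4722 - ((158*(-13))/(-2 - 33) + 362/335) = -4722 - (-2054/(-35) + 362*(1/335)) = -4722 - (-2054*(-1/35) + 362/335) = -4722 - (2054/35 + 362/335) = -4722 - 1*140152/2345 = -4722 - 140152/2345 = -11213242/2345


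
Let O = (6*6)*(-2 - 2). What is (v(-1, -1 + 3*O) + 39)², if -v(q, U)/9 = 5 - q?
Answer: 225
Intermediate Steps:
O = -144 (O = 36*(-4) = -144)
v(q, U) = -45 + 9*q (v(q, U) = -9*(5 - q) = -45 + 9*q)
(v(-1, -1 + 3*O) + 39)² = ((-45 + 9*(-1)) + 39)² = ((-45 - 9) + 39)² = (-54 + 39)² = (-15)² = 225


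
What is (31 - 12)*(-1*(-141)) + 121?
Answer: 2800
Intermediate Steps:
(31 - 12)*(-1*(-141)) + 121 = 19*141 + 121 = 2679 + 121 = 2800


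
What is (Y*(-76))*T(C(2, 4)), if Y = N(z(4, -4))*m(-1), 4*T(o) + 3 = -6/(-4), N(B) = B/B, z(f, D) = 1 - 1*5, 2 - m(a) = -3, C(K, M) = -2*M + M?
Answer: 285/2 ≈ 142.50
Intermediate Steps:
C(K, M) = -M
m(a) = 5 (m(a) = 2 - 1*(-3) = 2 + 3 = 5)
z(f, D) = -4 (z(f, D) = 1 - 5 = -4)
N(B) = 1
T(o) = -3/8 (T(o) = -¾ + (-6/(-4))/4 = -¾ + (-6*(-¼))/4 = -¾ + (¼)*(3/2) = -¾ + 3/8 = -3/8)
Y = 5 (Y = 1*5 = 5)
(Y*(-76))*T(C(2, 4)) = (5*(-76))*(-3/8) = -380*(-3/8) = 285/2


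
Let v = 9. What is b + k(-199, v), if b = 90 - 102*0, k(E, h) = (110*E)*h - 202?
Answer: -197122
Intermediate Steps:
k(E, h) = -202 + 110*E*h (k(E, h) = 110*E*h - 202 = -202 + 110*E*h)
b = 90 (b = 90 + 0 = 90)
b + k(-199, v) = 90 + (-202 + 110*(-199)*9) = 90 + (-202 - 197010) = 90 - 197212 = -197122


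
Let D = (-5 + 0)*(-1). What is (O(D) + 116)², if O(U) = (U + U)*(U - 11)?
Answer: 3136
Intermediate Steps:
D = 5 (D = -5*(-1) = 5)
O(U) = 2*U*(-11 + U) (O(U) = (2*U)*(-11 + U) = 2*U*(-11 + U))
(O(D) + 116)² = (2*5*(-11 + 5) + 116)² = (2*5*(-6) + 116)² = (-60 + 116)² = 56² = 3136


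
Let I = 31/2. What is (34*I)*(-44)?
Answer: -23188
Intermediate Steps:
I = 31/2 (I = 31*(½) = 31/2 ≈ 15.500)
(34*I)*(-44) = (34*(31/2))*(-44) = 527*(-44) = -23188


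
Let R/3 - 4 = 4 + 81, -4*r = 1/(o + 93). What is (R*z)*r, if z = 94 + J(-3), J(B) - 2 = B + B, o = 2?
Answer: -2403/38 ≈ -63.237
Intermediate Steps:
J(B) = 2 + 2*B (J(B) = 2 + (B + B) = 2 + 2*B)
r = -1/380 (r = -1/(4*(2 + 93)) = -1/4/95 = -1/4*1/95 = -1/380 ≈ -0.0026316)
z = 90 (z = 94 + (2 + 2*(-3)) = 94 + (2 - 6) = 94 - 4 = 90)
R = 267 (R = 12 + 3*(4 + 81) = 12 + 3*85 = 12 + 255 = 267)
(R*z)*r = (267*90)*(-1/380) = 24030*(-1/380) = -2403/38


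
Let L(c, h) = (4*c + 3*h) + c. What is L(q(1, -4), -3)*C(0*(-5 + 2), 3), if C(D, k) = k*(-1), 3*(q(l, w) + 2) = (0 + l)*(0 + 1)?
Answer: 52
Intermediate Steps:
q(l, w) = -2 + l/3 (q(l, w) = -2 + ((0 + l)*(0 + 1))/3 = -2 + (l*1)/3 = -2 + l/3)
L(c, h) = 3*h + 5*c (L(c, h) = (3*h + 4*c) + c = 3*h + 5*c)
C(D, k) = -k
L(q(1, -4), -3)*C(0*(-5 + 2), 3) = (3*(-3) + 5*(-2 + (⅓)*1))*(-1*3) = (-9 + 5*(-2 + ⅓))*(-3) = (-9 + 5*(-5/3))*(-3) = (-9 - 25/3)*(-3) = -52/3*(-3) = 52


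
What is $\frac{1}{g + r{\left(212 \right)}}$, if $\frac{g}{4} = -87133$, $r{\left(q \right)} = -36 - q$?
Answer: $- \frac{1}{348780} \approx -2.8671 \cdot 10^{-6}$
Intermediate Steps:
$g = -348532$ ($g = 4 \left(-87133\right) = -348532$)
$\frac{1}{g + r{\left(212 \right)}} = \frac{1}{-348532 - 248} = \frac{1}{-348780} = - \frac{1}{348780}$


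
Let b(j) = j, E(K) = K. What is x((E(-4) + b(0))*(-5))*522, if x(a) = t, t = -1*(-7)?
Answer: 3654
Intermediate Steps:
t = 7
x(a) = 7
x((E(-4) + b(0))*(-5))*522 = 7*522 = 3654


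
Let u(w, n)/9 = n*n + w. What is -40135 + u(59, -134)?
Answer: 122000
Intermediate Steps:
u(w, n) = 9*w + 9*n² (u(w, n) = 9*(n*n + w) = 9*(n² + w) = 9*(w + n²) = 9*w + 9*n²)
-40135 + u(59, -134) = -40135 + (9*59 + 9*(-134)²) = -40135 + (531 + 9*17956) = -40135 + (531 + 161604) = -40135 + 162135 = 122000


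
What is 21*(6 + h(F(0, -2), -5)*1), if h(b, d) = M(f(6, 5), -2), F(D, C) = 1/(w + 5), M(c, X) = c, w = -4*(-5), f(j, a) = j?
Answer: 252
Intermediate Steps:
w = 20
F(D, C) = 1/25 (F(D, C) = 1/(20 + 5) = 1/25)
h(b, d) = 6
21*(6 + h(F(0, -2), -5)*1) = 21*(6 + 6*1) = 21*(6 + 6) = 21*12 = 252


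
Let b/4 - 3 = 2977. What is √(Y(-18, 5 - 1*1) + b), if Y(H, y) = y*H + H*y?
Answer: 16*√46 ≈ 108.52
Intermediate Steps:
b = 11920 (b = 12 + 4*2977 = 12 + 11908 = 11920)
Y(H, y) = 2*H*y (Y(H, y) = H*y + H*y = 2*H*y)
√(Y(-18, 5 - 1*1) + b) = √(2*(-18)*(5 - 1*1) + 11920) = √(2*(-18)*(5 - 1) + 11920) = √(2*(-18)*4 + 11920) = √(-144 + 11920) = √11776 = 16*√46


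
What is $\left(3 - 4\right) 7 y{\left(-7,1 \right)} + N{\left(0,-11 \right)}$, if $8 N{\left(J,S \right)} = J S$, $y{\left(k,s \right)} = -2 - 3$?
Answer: $35$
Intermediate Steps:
$y{\left(k,s \right)} = -5$
$N{\left(J,S \right)} = \frac{J S}{8}$
$\left(3 - 4\right) 7 y{\left(-7,1 \right)} + N{\left(0,-11 \right)} = \left(3 - 4\right) 7 \left(-5\right) + \frac{1}{8} \cdot 0 \left(-11\right) = \left(-1\right) 7 \left(-5\right) + 0 = \left(-7\right) \left(-5\right) + 0 = 35 + 0 = 35$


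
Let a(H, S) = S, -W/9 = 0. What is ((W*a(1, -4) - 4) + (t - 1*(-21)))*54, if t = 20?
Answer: 1998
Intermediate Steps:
W = 0 (W = -9*0 = 0)
((W*a(1, -4) - 4) + (t - 1*(-21)))*54 = ((0*(-4) - 4) + (20 - 1*(-21)))*54 = ((0 - 4) + (20 + 21))*54 = (-4 + 41)*54 = 37*54 = 1998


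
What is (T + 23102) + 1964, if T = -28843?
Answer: -3777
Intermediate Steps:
(T + 23102) + 1964 = (-28843 + 23102) + 1964 = -5741 + 1964 = -3777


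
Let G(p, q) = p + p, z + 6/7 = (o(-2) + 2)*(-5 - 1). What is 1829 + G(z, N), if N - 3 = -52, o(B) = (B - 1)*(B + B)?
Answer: 11615/7 ≈ 1659.3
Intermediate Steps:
o(B) = 2*B*(-1 + B) (o(B) = (-1 + B)*(2*B) = 2*B*(-1 + B))
N = -49 (N = 3 - 52 = -49)
z = -594/7 (z = -6/7 + (2*(-2)*(-1 - 2) + 2)*(-5 - 1) = -6/7 + (2*(-2)*(-3) + 2)*(-6) = -6/7 + (12 + 2)*(-6) = -6/7 + 14*(-6) = -6/7 - 84 = -594/7 ≈ -84.857)
G(p, q) = 2*p
1829 + G(z, N) = 1829 + 2*(-594/7) = 1829 - 1188/7 = 11615/7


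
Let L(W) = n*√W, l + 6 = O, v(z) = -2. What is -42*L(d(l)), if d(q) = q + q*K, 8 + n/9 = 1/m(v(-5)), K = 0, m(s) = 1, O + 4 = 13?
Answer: 2646*√3 ≈ 4583.0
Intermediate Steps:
O = 9 (O = -4 + 13 = 9)
n = -63 (n = -72 + 9/1 = -72 + 9*1 = -72 + 9 = -63)
l = 3 (l = -6 + 9 = 3)
d(q) = q (d(q) = q + q*0 = q + 0 = q)
L(W) = -63*√W
-42*L(d(l)) = -(-2646)*√3 = 2646*√3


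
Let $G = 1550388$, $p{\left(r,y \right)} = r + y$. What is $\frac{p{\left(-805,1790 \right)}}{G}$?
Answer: $\frac{985}{1550388} \approx 0.00063532$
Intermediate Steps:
$\frac{p{\left(-805,1790 \right)}}{G} = \frac{-805 + 1790}{1550388} = 985 \cdot \frac{1}{1550388} = \frac{985}{1550388}$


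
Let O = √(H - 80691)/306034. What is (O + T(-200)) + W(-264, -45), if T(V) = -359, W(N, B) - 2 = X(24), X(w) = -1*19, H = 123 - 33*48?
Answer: -376 + 3*I*√2282/153017 ≈ -376.0 + 0.00093657*I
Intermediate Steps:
H = -1461 (H = 123 - 1584 = -1461)
X(w) = -19
W(N, B) = -17 (W(N, B) = 2 - 19 = -17)
O = 3*I*√2282/153017 (O = √(-1461 - 80691)/306034 = √(-82152)*(1/306034) = (6*I*√2282)*(1/306034) = 3*I*√2282/153017 ≈ 0.00093657*I)
(O + T(-200)) + W(-264, -45) = (3*I*√2282/153017 - 359) - 17 = (-359 + 3*I*√2282/153017) - 17 = -376 + 3*I*√2282/153017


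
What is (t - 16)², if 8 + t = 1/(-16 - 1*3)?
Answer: 208849/361 ≈ 578.53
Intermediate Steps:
t = -153/19 (t = -8 + 1/(-16 - 1*3) = -8 + 1/(-16 - 3) = -8 + 1/(-19) = -8 - 1/19 = -153/19 ≈ -8.0526)
(t - 16)² = (-153/19 - 16)² = (-457/19)² = 208849/361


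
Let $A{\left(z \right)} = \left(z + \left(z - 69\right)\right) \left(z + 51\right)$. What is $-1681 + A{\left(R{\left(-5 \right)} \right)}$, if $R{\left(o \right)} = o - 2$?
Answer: $-5333$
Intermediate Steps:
$R{\left(o \right)} = -2 + o$ ($R{\left(o \right)} = o - 2 = -2 + o$)
$A{\left(z \right)} = \left(-69 + 2 z\right) \left(51 + z\right)$ ($A{\left(z \right)} = \left(z + \left(-69 + z\right)\right) \left(51 + z\right) = \left(-69 + 2 z\right) \left(51 + z\right)$)
$-1681 + A{\left(R{\left(-5 \right)} \right)} = -1681 + \left(-3519 + 2 \left(-2 - 5\right)^{2} + 33 \left(-2 - 5\right)\right) = -1681 + \left(-3519 + 2 \left(-7\right)^{2} + 33 \left(-7\right)\right) = -1681 - 3652 = -5333$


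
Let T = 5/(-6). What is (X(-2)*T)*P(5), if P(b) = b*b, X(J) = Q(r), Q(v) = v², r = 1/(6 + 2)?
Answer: -125/384 ≈ -0.32552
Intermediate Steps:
T = -⅚ (T = 5*(-⅙) = -⅚ ≈ -0.83333)
r = ⅛ (r = 1/8 = ⅛ ≈ 0.12500)
X(J) = 1/64 (X(J) = (⅛)² = 1/64)
P(b) = b²
(X(-2)*T)*P(5) = ((1/64)*(-⅚))*5² = -5/384*25 = -125/384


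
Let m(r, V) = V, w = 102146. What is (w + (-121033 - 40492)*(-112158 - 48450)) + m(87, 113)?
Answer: 25942309459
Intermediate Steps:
(w + (-121033 - 40492)*(-112158 - 48450)) + m(87, 113) = (102146 + (-121033 - 40492)*(-112158 - 48450)) + 113 = (102146 - 161525*(-160608)) + 113 = (102146 + 25942207200) + 113 = 25942309346 + 113 = 25942309459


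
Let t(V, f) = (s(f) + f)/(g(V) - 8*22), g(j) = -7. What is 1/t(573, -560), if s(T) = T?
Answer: 183/1120 ≈ 0.16339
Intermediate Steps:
t(V, f) = -2*f/183 (t(V, f) = (f + f)/(-7 - 8*22) = (2*f)/(-7 - 176) = (2*f)/(-183) = (2*f)*(-1/183) = -2*f/183)
1/t(573, -560) = 1/(-2/183*(-560)) = 1/(1120/183) = 183/1120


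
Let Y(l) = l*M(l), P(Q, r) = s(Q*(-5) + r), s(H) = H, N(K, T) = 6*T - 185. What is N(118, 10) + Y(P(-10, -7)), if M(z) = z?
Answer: 1724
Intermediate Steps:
N(K, T) = -185 + 6*T
P(Q, r) = r - 5*Q (P(Q, r) = Q*(-5) + r = -5*Q + r = r - 5*Q)
Y(l) = l**2 (Y(l) = l*l = l**2)
N(118, 10) + Y(P(-10, -7)) = (-185 + 6*10) + (-7 - 5*(-10))**2 = (-185 + 60) + (-7 + 50)**2 = -125 + 43**2 = -125 + 1849 = 1724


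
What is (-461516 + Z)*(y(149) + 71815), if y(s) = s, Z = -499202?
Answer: -69137110152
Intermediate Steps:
(-461516 + Z)*(y(149) + 71815) = (-461516 - 499202)*(149 + 71815) = -960718*71964 = -69137110152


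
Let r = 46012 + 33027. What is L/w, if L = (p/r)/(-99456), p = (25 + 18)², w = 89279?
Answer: -1849/701813539652736 ≈ -2.6346e-12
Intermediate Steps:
r = 79039
p = 1849 (p = 43² = 1849)
L = -1849/7860902784 (L = (1849/79039)/(-99456) = (1849*(1/79039))*(-1/99456) = (1849/79039)*(-1/99456) = -1849/7860902784 ≈ -2.3521e-7)
L/w = -1849/7860902784/89279 = -1849/7860902784*1/89279 = -1849/701813539652736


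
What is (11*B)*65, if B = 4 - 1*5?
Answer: -715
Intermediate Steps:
B = -1 (B = 4 - 5 = -1)
(11*B)*65 = (11*(-1))*65 = -11*65 = -715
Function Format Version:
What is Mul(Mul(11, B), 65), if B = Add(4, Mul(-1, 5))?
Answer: -715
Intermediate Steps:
B = -1 (B = Add(4, -5) = -1)
Mul(Mul(11, B), 65) = Mul(Mul(11, -1), 65) = Mul(-11, 65) = -715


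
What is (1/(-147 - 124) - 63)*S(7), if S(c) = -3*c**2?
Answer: 2509878/271 ≈ 9261.5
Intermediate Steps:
(1/(-147 - 124) - 63)*S(7) = (1/(-147 - 124) - 63)*(-3*7**2) = (1/(-271) - 63)*(-3*49) = (-1/271 - 63)*(-147) = -17074/271*(-147) = 2509878/271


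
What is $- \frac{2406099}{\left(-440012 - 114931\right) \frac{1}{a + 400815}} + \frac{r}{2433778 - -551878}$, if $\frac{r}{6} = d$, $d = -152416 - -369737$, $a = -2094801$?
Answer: $- \frac{2028204776171617761}{276144816268} \approx -7.3447 \cdot 10^{6}$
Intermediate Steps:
$d = 217321$ ($d = -152416 + 369737 = 217321$)
$r = 1303926$ ($r = 6 \cdot 217321 = 1303926$)
$- \frac{2406099}{\left(-440012 - 114931\right) \frac{1}{a + 400815}} + \frac{r}{2433778 - -551878} = - \frac{2406099}{\left(-440012 - 114931\right) \frac{1}{-2094801 + 400815}} + \frac{1303926}{2433778 - -551878} = - \frac{2406099}{\left(-554943\right) \frac{1}{-1693986}} + \frac{1303926}{2433778 + 551878} = - \frac{2406099}{\left(-554943\right) \left(- \frac{1}{1693986}\right)} + \frac{1303926}{2985656} = - \frac{2406099}{\frac{184981}{564662}} + 1303926 \cdot \frac{1}{2985656} = \left(-2406099\right) \frac{564662}{184981} + \frac{651963}{1492828} = - \frac{1358632673538}{184981} + \frac{651963}{1492828} = - \frac{2028204776171617761}{276144816268}$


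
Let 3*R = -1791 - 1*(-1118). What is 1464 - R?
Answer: 5065/3 ≈ 1688.3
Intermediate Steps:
R = -673/3 (R = (-1791 - 1*(-1118))/3 = (-1791 + 1118)/3 = (⅓)*(-673) = -673/3 ≈ -224.33)
1464 - R = 1464 - 1*(-673/3) = 1464 + 673/3 = 5065/3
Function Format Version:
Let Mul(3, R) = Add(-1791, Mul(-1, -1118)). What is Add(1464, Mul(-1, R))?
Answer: Rational(5065, 3) ≈ 1688.3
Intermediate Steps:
R = Rational(-673, 3) (R = Mul(Rational(1, 3), Add(-1791, Mul(-1, -1118))) = Mul(Rational(1, 3), Add(-1791, 1118)) = Mul(Rational(1, 3), -673) = Rational(-673, 3) ≈ -224.33)
Add(1464, Mul(-1, R)) = Add(1464, Mul(-1, Rational(-673, 3))) = Add(1464, Rational(673, 3)) = Rational(5065, 3)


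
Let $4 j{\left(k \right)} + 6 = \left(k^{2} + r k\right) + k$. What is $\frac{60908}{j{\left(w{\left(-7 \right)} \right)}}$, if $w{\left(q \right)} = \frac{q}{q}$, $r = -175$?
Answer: $- \frac{243632}{179} \approx -1361.1$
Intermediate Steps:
$w{\left(q \right)} = 1$
$j{\left(k \right)} = - \frac{3}{2} - \frac{87 k}{2} + \frac{k^{2}}{4}$ ($j{\left(k \right)} = - \frac{3}{2} + \frac{\left(k^{2} - 175 k\right) + k}{4} = - \frac{3}{2} + \frac{k^{2} - 174 k}{4} = - \frac{3}{2} + \left(- \frac{87 k}{2} + \frac{k^{2}}{4}\right) = - \frac{3}{2} - \frac{87 k}{2} + \frac{k^{2}}{4}$)
$\frac{60908}{j{\left(w{\left(-7 \right)} \right)}} = \frac{60908}{- \frac{3}{2} - \frac{87}{2} + \frac{1^{2}}{4}} = \frac{60908}{- \frac{3}{2} - \frac{87}{2} + \frac{1}{4} \cdot 1} = \frac{60908}{- \frac{3}{2} - \frac{87}{2} + \frac{1}{4}} = \frac{60908}{- \frac{179}{4}} = 60908 \left(- \frac{4}{179}\right) = - \frac{243632}{179}$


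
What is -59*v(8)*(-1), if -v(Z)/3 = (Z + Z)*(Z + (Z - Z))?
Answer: -22656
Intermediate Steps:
v(Z) = -6*Z² (v(Z) = -3*(Z + Z)*(Z + (Z - Z)) = -3*2*Z*(Z + 0) = -3*2*Z*Z = -6*Z²)
-59*v(8)*(-1) = -(-354)*8²*(-1) = -(-354)*64*(-1) = -59*(-384)*(-1) = 22656*(-1) = -22656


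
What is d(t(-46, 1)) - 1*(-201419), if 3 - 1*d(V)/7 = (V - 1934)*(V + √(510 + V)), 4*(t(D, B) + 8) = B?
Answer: 1537601/16 + 380583*√41/8 ≈ 4.0072e+5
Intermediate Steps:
t(D, B) = -8 + B/4
d(V) = 21 - 7*(-1934 + V)*(V + √(510 + V)) (d(V) = 21 - 7*(V - 1934)*(V + √(510 + V)) = 21 - 7*(-1934 + V)*(V + √(510 + V)))
d(t(-46, 1)) - 1*(-201419) = (21 - 7*(-8 + (¼)*1)² + 13538*(-8 + (¼)*1) + 13538*√(510 + (-8 + (¼)*1)) - 7*(-8 + (¼)*1)*√(510 + (-8 + (¼)*1))) - 1*(-201419) = (21 - 7*(-8 + ¼)² + 13538*(-8 + ¼) + 13538*√(510 + (-8 + ¼)) - 7*(-8 + ¼)*√(510 + (-8 + ¼))) + 201419 = (21 - 7*(-31/4)² + 13538*(-31/4) + 13538*√(510 - 31/4) - 7*(-31/4)*√(510 - 31/4)) + 201419 = (21 - 7*961/16 - 209839/2 + 13538*√(2009/4) - 7*(-31/4)*√(2009/4)) + 201419 = (21 - 6727/16 - 209839/2 + 13538*(7*√41/2) - 7*(-31/4)*7*√41/2) + 201419 = (21 - 6727/16 - 209839/2 + 47383*√41 + 1519*√41/8) + 201419 = (-1685103/16 + 380583*√41/8) + 201419 = 1537601/16 + 380583*√41/8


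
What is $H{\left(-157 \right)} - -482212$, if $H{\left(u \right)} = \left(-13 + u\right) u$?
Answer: $508902$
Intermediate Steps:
$H{\left(u \right)} = u \left(-13 + u\right)$
$H{\left(-157 \right)} - -482212 = - 157 \left(-13 - 157\right) - -482212 = \left(-157\right) \left(-170\right) + 482212 = 26690 + 482212 = 508902$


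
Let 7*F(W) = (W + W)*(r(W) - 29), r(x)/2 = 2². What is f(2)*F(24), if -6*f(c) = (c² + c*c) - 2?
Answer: 144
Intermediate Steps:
r(x) = 8 (r(x) = 2*2² = 2*4 = 8)
F(W) = -6*W (F(W) = ((W + W)*(8 - 29))/7 = ((2*W)*(-21))/7 = (-42*W)/7 = -6*W)
f(c) = ⅓ - c²/3 (f(c) = -((c² + c*c) - 2)/6 = -((c² + c²) - 2)/6 = -(2*c² - 2)/6 = -(-2 + 2*c²)/6 = ⅓ - c²/3)
f(2)*F(24) = (⅓ - ⅓*2²)*(-6*24) = (⅓ - ⅓*4)*(-144) = (⅓ - 4/3)*(-144) = -1*(-144) = 144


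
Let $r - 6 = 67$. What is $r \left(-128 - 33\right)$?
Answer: $-11753$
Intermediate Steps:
$r = 73$ ($r = 6 + 67 = 73$)
$r \left(-128 - 33\right) = 73 \left(-128 - 33\right) = 73 \left(-161\right) = -11753$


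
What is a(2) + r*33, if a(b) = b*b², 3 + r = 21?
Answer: 602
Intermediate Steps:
r = 18 (r = -3 + 21 = 18)
a(b) = b³
a(2) + r*33 = 2³ + 18*33 = 8 + 594 = 602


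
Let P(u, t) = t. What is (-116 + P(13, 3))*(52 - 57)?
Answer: 565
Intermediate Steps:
(-116 + P(13, 3))*(52 - 57) = (-116 + 3)*(52 - 57) = -113*(-5) = 565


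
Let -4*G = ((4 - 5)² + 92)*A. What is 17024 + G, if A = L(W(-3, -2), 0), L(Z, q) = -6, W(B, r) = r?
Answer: 34327/2 ≈ 17164.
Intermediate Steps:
A = -6
G = 279/2 (G = -((4 - 5)² + 92)*(-6)/4 = -((-1)² + 92)*(-6)/4 = -(1 + 92)*(-6)/4 = -93*(-6)/4 = -¼*(-558) = 279/2 ≈ 139.50)
17024 + G = 17024 + 279/2 = 34327/2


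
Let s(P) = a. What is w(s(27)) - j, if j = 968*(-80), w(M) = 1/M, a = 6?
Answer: 464641/6 ≈ 77440.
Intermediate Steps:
s(P) = 6
j = -77440
w(s(27)) - j = 1/6 - 1*(-77440) = ⅙ + 77440 = 464641/6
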